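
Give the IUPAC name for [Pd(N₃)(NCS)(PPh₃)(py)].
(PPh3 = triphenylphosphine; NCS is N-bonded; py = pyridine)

azidoisothiocyanato(pyridine)(triphenylphosphine)palladium(II)

There is no counter-ion, so the complex is neutral overall.
Ligand charges: 1×triphenylphosphine (neutral), 1×isothiocyanato (-1 each), 1×azido (-1 each), 1×pyridine (neutral); total -2. So Pd + (-2) = 0, giving Pd = +2.
Ligands are named alphabetically: azido before isothiocyanato before pyridine before triphenylphosphine.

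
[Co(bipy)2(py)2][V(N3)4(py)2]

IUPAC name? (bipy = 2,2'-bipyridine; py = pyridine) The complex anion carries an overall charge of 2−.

bis(2,2'-bipyridine)bis(pyridine)cobalt(II) tetraazidobis(pyridine)vanadate(II)

Both ions are complex: the cation is named first with the plain metal name, the anion second with the -ate form; each ion's ligands are alphabetised independently.
The complex anion is given as 2−; its ligand charges sum to -4, so V = +2.
A 1:1 salt means the cation carries the equal and opposite charge, 2+.
Cation: ligand charges sum to 0; for the ion to be 2+, Co = +2.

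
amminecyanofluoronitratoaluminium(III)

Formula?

Ligands: 1 ammine (NH3, neutral), 1 cyano (CN, -1), 1 nitrato (NO3, -1), 1 fluoro (F, -1). Ligand charge sum = -3.
With Al in oxidation state +3, the complex ion is [Al...].

[Al(CN)F(NH3)(NO3)]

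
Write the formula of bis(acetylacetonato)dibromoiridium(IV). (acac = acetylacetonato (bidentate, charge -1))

[Ir(acac)2Br2]

Ligands: 2 bromo (Br, -1), 2 acetylacetonato (acac, -1). Ligand charge sum = -4.
With Ir in oxidation state +4, the complex ion is [Ir...].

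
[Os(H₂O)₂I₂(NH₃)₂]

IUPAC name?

There is no counter-ion, so the complex is neutral overall.
Ligand charges: 2×iodo (-1 each), 2×ammine (neutral), 2×aqua (neutral); total -2. So Os + (-2) = 0, giving Os = +2.
Ligands are named alphabetically: ammine before aqua before iodo.

diamminediaquadiiodoosmium(II)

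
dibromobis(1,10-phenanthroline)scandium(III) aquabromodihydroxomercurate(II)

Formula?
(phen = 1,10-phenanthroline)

Cation [Sc…]: ligand charges -2, Sc(III) ⇒ ion charge 1+.
Anion [Hg…]: ligand charges -3, Hg(II) ⇒ ion charge 1−.

[ScBr2(phen)2][HgBr(H2O)(OH)2]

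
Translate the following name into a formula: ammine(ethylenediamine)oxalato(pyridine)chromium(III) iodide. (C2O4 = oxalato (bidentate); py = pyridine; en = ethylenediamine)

[Cr(C2O4)(en)(NH3)(py)]I

Ligands: 1 oxalato (C2O4, -2), 1 pyridine (py, neutral), 1 ethylenediamine (en, neutral), 1 ammine (NH3, neutral). Ligand charge sum = -2.
Charge balance with iodide (-1) requires 1 complex ion per 1 iodide.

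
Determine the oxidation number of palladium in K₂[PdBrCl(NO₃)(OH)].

+2

2 potassium outside the brackets (+1 each) → the complex ion is 2−.
Ligand charges: 1×NO3 = -1; 1×Br = -1; 1×OH = -1; 1×Cl = -1; sum -4.
Pd + (-4) = 2− ⇒ Pd is +2.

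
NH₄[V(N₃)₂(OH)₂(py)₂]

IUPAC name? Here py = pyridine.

ammonium diazidodihydroxobis(pyridine)vanadate(III)

The 1 ammonium counter-ion carries a total charge of +1, so each complex ion is 1−.
Ligand charges: 2×azido (-1 each), 2×pyridine (neutral), 2×hydroxo (-1 each); total -4. So V + (-4) = 1−, giving V = +3.
The complex ion is anionic, so vanadium takes the -ate form vanadate(III).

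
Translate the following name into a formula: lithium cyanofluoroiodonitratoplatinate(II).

Li2[Pt(CN)FI(NO3)]

Ligands: 1 fluoro (F, -1), 1 iodo (I, -1), 1 nitrato (NO3, -1), 1 cyano (CN, -1). Ligand charge sum = -4.
With Pt in oxidation state +2, the complex ion is [Pt...]^2−.
Charge balance with lithium (+1) requires 1 complex ion per 2 lithium.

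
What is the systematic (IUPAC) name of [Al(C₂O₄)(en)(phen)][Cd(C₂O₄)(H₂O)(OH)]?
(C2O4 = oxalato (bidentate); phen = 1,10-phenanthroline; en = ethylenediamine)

Both ions are complex: the cation is named first with the plain metal name, the anion second with the -ate form; each ion's ligands are alphabetised independently.
Aluminium is always +3 in its complexes; the cation's ligand charges sum to -2, so the complex cation is 1+.
A 1:1 salt means the anion carries the equal and opposite charge, 1−.
Anion: ligand charges sum to -3; for the ion to be 1−, Cd = +2.

(ethylenediamine)oxalato(1,10-phenanthroline)aluminium(III) aquahydroxooxalatocadmate(II)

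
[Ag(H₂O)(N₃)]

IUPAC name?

aquaazidosilver(I)

There is no counter-ion, so the complex is neutral overall.
Ligand charges: 1×aqua (neutral), 1×azido (-1 each); total -1. So Ag + (-1) = 0, giving Ag = +1.
Ligands are named alphabetically: aqua before azido.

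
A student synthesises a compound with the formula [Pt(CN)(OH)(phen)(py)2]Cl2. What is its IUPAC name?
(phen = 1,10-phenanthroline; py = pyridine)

The 2 chloride counter-ions carry a total charge of -2, so each complex ion is 2+.
Ligand charges: 1×hydroxo (-1 each), 1×1,10-phenanthroline (neutral), 1×cyano (-1 each), 2×pyridine (neutral); total -2. So Pt + (-2) = 2+, giving Pt = +4.
Ligands are named alphabetically: cyano before hydroxo before phenanthroline before pyridine.

cyanohydroxo(1,10-phenanthroline)bis(pyridine)platinum(IV) chloride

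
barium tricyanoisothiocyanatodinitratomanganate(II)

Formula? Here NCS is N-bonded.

Ba2[Mn(CN)3(NCS)(NO3)2]

Ligands: 3 cyano (CN, -1), 1 isothiocyanato (NCS, -1), 2 nitrato (NO3, -1). Ligand charge sum = -6.
With Mn in oxidation state +2, the complex ion is [Mn...]^4−.
Charge balance with barium (+2) requires 1 complex ion per 2 barium.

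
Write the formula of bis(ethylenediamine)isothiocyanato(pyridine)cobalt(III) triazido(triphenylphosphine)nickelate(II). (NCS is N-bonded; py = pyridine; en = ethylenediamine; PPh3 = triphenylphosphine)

[Co(en)2(NCS)(py)][Ni(N3)3(PPh3)]2

Cation [Co…]: ligand charges -1, Co(III) ⇒ ion charge 2+.
Anion [Ni…]: ligand charges -3, Ni(II) ⇒ ion charge 1−.
One 2+ cation requires 2 of the 1− anion.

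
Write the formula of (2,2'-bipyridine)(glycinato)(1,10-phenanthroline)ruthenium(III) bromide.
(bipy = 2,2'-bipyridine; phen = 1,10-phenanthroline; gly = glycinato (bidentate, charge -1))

[Ru(bipy)(gly)(phen)]Br2

Ligands: 1 2,2'-bipyridine (bipy, neutral), 1 1,10-phenanthroline (phen, neutral), 1 glycinato (gly, -1). Ligand charge sum = -1.
With Ru in oxidation state +3, the complex ion is [Ru...]^2+.
Charge balance with bromide (-1) requires 1 complex ion per 2 bromide.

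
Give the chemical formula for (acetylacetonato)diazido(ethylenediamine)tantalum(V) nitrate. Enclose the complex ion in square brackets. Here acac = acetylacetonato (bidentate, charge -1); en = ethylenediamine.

Ligands: 2 azido (N3, -1), 1 acetylacetonato (acac, -1), 1 ethylenediamine (en, neutral). Ligand charge sum = -3.
Charge balance with nitrate (-1) requires 1 complex ion per 2 nitrate.

[Ta(acac)(en)(N3)2](NO3)2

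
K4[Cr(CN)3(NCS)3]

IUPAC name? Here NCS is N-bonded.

potassium tricyanotriisothiocyanatochromate(II)

The 4 potassium counter-ions carry a total charge of +4, so each complex ion is 4−.
Ligand charges: 3×isothiocyanato (-1 each), 3×cyano (-1 each); total -6. So Cr + (-6) = 4−, giving Cr = +2.
Ligands are named alphabetically: cyano before isothiocyanato.
The complex ion is anionic, so chromium takes the -ate form chromate(II).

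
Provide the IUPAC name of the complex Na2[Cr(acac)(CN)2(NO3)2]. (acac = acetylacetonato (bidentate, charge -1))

The 2 sodium counter-ions carry a total charge of +2, so each complex ion is 2−.
Ligand charges: 2×nitrato (-1 each), 2×cyano (-1 each), 1×acetylacetonato (-1 each); total -5. So Cr + (-5) = 2−, giving Cr = +3.
The complex ion is anionic, so chromium takes the -ate form chromate(III).

sodium (acetylacetonato)dicyanodinitratochromate(III)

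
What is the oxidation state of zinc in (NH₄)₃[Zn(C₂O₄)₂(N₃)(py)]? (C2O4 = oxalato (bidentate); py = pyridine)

3 ammonium outside the brackets (+1 each) → the complex ion is 3−.
Ligand charges: 1×N3 = -1; 2×C2O4 = -4; 1×py neutral; sum -5.
Zn + (-5) = 3− ⇒ Zn is +2.

+2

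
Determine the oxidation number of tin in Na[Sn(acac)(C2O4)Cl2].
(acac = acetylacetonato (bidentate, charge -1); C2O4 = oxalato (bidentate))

+4

1 sodium outside the brackets (+1 each) → the complex ion is 1−.
Ligand charges: 1×acac = -1; 1×C2O4 = -2; 2×Cl = -2; sum -5.
Sn + (-5) = 1− ⇒ Sn is +4.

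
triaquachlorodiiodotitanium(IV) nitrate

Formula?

Ligands: 3 aqua (H2O, neutral), 2 iodo (I, -1), 1 chloro (Cl, -1). Ligand charge sum = -3.
With Ti in oxidation state +4, the complex ion is [Ti...]^1+.
Charge balance with nitrate (-1) requires 1 complex ion per 1 nitrate.

[TiCl(H2O)3I2]NO3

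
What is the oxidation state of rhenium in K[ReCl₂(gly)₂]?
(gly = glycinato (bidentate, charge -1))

+3

1 potassium outside the brackets (+1 each) → the complex ion is 1−.
Ligand charges: 2×gly = -2; 2×Cl = -2; sum -4.
Re + (-4) = 1− ⇒ Re is +3.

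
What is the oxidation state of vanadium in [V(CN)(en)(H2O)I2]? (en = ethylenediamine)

+3

No counter-ion: the bracketed complex is neutral.
Ligand charges: 1×CN = -1; 2×I = -2; 1×en neutral; 1×H2O neutral; sum -3.
V + (-3) = 0 ⇒ V is +3.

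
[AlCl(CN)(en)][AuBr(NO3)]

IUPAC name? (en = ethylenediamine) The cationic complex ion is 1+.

chlorocyano(ethylenediamine)aluminium(III) bromonitratoaurate(I)

Both ions are complex: the cation is named first with the plain metal name, the anion second with the -ate form; each ion's ligands are alphabetised independently.
The complex cation is given as 1+; its ligand charges sum to -2, so Al = +3.
A 1:1 salt means the anion carries the equal and opposite charge, 1−.
Anion: ligand charges sum to -2; for the ion to be 1−, Au = +1.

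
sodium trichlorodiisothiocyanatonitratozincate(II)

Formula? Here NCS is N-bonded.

Ligands: 2 isothiocyanato (NCS, -1), 1 nitrato (NO3, -1), 3 chloro (Cl, -1). Ligand charge sum = -6.
Charge balance with sodium (+1) requires 1 complex ion per 4 sodium.

Na4[ZnCl3(NCS)2(NO3)]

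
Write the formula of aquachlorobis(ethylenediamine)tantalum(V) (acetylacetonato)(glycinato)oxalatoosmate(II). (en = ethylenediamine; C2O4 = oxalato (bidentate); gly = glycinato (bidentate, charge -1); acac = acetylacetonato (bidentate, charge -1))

Cation [Ta…]: ligand charges -1, Ta(V) ⇒ ion charge 4+.
Anion [Os…]: ligand charges -4, Os(II) ⇒ ion charge 2−.
One 4+ cation requires 2 of the 2− anion.

[TaCl(en)2(H2O)][Os(acac)(C2O4)(gly)]2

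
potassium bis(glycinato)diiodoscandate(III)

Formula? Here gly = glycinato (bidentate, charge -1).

Ligands: 2 iodo (I, -1), 2 glycinato (gly, -1). Ligand charge sum = -4.
With Sc in oxidation state +3, the complex ion is [Sc...]^1−.
Charge balance with potassium (+1) requires 1 complex ion per 1 potassium.

K[Sc(gly)2I2]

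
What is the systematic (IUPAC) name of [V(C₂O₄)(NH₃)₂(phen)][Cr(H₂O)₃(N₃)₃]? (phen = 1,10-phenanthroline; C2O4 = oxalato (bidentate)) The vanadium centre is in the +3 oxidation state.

diammineoxalato(1,10-phenanthroline)vanadium(III) triaquatriazidochromate(II)

Both ions are complex: the cation is named first with the plain metal name, the anion second with the -ate form; each ion's ligands are alphabetised independently.
V is given as +3; the cation's ligand charges sum to -2, so the complex cation is 1+.
A 1:1 salt means the anion carries the equal and opposite charge, 1−.
Anion: ligand charges sum to -3; for the ion to be 1−, Cr = +2.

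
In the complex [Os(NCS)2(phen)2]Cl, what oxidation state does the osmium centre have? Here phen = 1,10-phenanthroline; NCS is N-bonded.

+3

1 chloride outside the brackets (-1 each) → the complex ion is 1+.
Ligand charges: 2×phen neutral; 2×NCS = -2; sum -2.
Os + (-2) = 1+ ⇒ Os is +3.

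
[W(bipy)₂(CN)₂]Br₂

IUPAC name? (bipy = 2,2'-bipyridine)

The 2 bromide counter-ions carry a total charge of -2, so each complex ion is 2+.
Ligand charges: 2×2,2'-bipyridine (neutral), 2×cyano (-1 each); total -2. So W + (-2) = 2+, giving W = +4.
Ligands are named alphabetically: bipyridine before cyano.

bis(2,2'-bipyridine)dicyanotungsten(IV) bromide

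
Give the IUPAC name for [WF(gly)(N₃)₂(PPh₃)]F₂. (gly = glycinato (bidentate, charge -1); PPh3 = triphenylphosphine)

The 2 fluoride counter-ions carry a total charge of -2, so each complex ion is 2+.
Ligand charges: 1×fluoro (-1 each), 1×glycinato (-1 each), 2×azido (-1 each), 1×triphenylphosphine (neutral); total -4. So W + (-4) = 2+, giving W = +6.
Ligands are named alphabetically: azido before fluoro before glycinato before triphenylphosphine.

diazidofluoro(glycinato)(triphenylphosphine)tungsten(VI) fluoride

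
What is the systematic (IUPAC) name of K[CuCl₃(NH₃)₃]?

potassium triamminetrichlorocuprate(II)

The 1 potassium counter-ion carries a total charge of +1, so each complex ion is 1−.
Ligand charges: 3×chloro (-1 each), 3×ammine (neutral); total -3. So Cu + (-3) = 1−, giving Cu = +2.
Ligands are named alphabetically: ammine before chloro.
The complex ion is anionic, so copper takes the -ate form cuprate(II).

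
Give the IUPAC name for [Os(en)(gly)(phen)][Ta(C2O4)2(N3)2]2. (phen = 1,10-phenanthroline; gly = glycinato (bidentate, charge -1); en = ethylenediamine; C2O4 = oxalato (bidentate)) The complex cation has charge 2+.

(ethylenediamine)(glycinato)(1,10-phenanthroline)osmium(III) diazidodioxalatotantalate(V)

Both ions are complex: the cation is named first with the plain metal name, the anion second with the -ate form; each ion's ligands are alphabetised independently.
The complex cation is given as 2+; its ligand charges sum to -1, so Os = +3.
With 2 anions per cation, each anion must be 2/2 = 1−.
Anion: ligand charges sum to -6; for the ion to be 1−, Ta = +5.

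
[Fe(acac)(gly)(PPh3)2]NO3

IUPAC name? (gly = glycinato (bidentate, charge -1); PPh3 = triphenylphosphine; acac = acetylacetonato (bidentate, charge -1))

(acetylacetonato)(glycinato)bis(triphenylphosphine)iron(III) nitrate

The 1 nitrate counter-ion carries a total charge of -1, so each complex ion is 1+.
Ligand charges: 1×glycinato (-1 each), 2×triphenylphosphine (neutral), 1×acetylacetonato (-1 each); total -2. So Fe + (-2) = 1+, giving Fe = +3.
Ligands are named alphabetically: acetylacetonato before glycinato before triphenylphosphine.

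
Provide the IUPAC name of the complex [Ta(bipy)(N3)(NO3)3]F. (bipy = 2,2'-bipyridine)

azido(2,2'-bipyridine)trinitratotantalum(V) fluoride

The 1 fluoride counter-ion carries a total charge of -1, so each complex ion is 1+.
Ligand charges: 1×azido (-1 each), 3×nitrato (-1 each), 1×2,2'-bipyridine (neutral); total -4. So Ta + (-4) = 1+, giving Ta = +5.
Ligands are named alphabetically: azido before bipyridine before nitrato.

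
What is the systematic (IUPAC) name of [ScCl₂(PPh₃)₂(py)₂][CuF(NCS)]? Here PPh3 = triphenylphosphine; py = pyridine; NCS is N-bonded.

dichlorobis(pyridine)bis(triphenylphosphine)scandium(III) fluoroisothiocyanatocuprate(I)

Both ions are complex: the cation is named first with the plain metal name, the anion second with the -ate form; each ion's ligands are alphabetised independently.
Scandium is always +3 in its complexes; the cation's ligand charges sum to -2, so the complex cation is 1+.
A 1:1 salt means the anion carries the equal and opposite charge, 1−.
Anion: ligand charges sum to -2; for the ion to be 1−, Cu = +1.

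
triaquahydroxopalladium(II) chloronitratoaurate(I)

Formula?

Cation [Pd…]: ligand charges -1, Pd(II) ⇒ ion charge 1+.
Anion [Au…]: ligand charges -2, Au(I) ⇒ ion charge 1−.
One 1+ cation balances one 1− anion.

[Pd(H2O)3(OH)][AuCl(NO3)]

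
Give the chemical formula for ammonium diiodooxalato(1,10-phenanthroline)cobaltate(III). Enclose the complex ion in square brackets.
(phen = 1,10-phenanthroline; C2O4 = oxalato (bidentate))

Ligands: 1 1,10-phenanthroline (phen, neutral), 1 oxalato (C2O4, -2), 2 iodo (I, -1). Ligand charge sum = -4.
With Co in oxidation state +3, the complex ion is [Co...]^1−.
Charge balance with ammonium (+1) requires 1 complex ion per 1 ammonium.

NH4[Co(C2O4)I2(phen)]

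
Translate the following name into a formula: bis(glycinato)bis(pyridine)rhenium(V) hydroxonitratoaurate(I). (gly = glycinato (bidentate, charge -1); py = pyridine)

Cation [Re…]: ligand charges -2, Re(V) ⇒ ion charge 3+.
Anion [Au…]: ligand charges -2, Au(I) ⇒ ion charge 1−.

[Re(gly)2(py)2][Au(NO3)(OH)]3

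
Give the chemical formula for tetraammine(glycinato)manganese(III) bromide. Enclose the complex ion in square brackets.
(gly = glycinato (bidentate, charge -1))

Ligands: 4 ammine (NH3, neutral), 1 glycinato (gly, -1). Ligand charge sum = -1.
With Mn in oxidation state +3, the complex ion is [Mn...]^2+.
Charge balance with bromide (-1) requires 1 complex ion per 2 bromide.

[Mn(gly)(NH3)4]Br2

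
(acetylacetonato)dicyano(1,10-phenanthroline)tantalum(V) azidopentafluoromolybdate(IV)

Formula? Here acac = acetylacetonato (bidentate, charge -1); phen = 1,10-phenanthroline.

[Ta(acac)(CN)2(phen)][MoF5(N3)]

Cation [Ta…]: ligand charges -3, Ta(V) ⇒ ion charge 2+.
Anion [Mo…]: ligand charges -6, Mo(IV) ⇒ ion charge 2−.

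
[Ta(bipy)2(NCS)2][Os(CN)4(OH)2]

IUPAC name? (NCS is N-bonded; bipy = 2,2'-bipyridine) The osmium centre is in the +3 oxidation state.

Os is given as +3; the anion's ligand charges sum to -6, so the complex anion is 3−.
A 1:1 salt means the cation carries the equal and opposite charge, 3+.
Cation: ligand charges sum to -2; for the ion to be 3+, Ta = +5.

bis(2,2'-bipyridine)diisothiocyanatotantalum(V) tetracyanodihydroxoosmate(III)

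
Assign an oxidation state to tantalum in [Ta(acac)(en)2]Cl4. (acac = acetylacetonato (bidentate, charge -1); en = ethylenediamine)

+5

4 chloride outside the brackets (-1 each) → the complex ion is 4+.
Ligand charges: 1×acac = -1; 2×en neutral; sum -1.
Ta + (-1) = 4+ ⇒ Ta is +5.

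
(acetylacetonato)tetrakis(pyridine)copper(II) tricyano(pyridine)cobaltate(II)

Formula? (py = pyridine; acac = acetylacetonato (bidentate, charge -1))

[Cu(acac)(py)4][Co(CN)3(py)]

Cation [Cu…]: ligand charges -1, Cu(II) ⇒ ion charge 1+.
Anion [Co…]: ligand charges -3, Co(II) ⇒ ion charge 1−.
One 1+ cation balances one 1− anion.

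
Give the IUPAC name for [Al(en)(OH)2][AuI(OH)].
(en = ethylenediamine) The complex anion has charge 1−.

(ethylenediamine)dihydroxoaluminium(III) hydroxoiodoaurate(I)

Both ions are complex: the cation is named first with the plain metal name, the anion second with the -ate form; each ion's ligands are alphabetised independently.
The complex anion is given as 1−; its ligand charges sum to -2, so Au = +1.
A 1:1 salt means the cation carries the equal and opposite charge, 1+.
Cation: ligand charges sum to -2; for the ion to be 1+, Al = +3.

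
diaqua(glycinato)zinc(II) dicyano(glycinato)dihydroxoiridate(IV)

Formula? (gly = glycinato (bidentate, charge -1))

Cation [Zn…]: ligand charges -1, Zn(II) ⇒ ion charge 1+.
Anion [Ir…]: ligand charges -5, Ir(IV) ⇒ ion charge 1−.
One 1+ cation balances one 1− anion.

[Zn(gly)(H2O)2][Ir(CN)2(gly)(OH)2]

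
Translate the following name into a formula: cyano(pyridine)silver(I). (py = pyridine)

[Ag(CN)(py)]

Ligands: 1 pyridine (py, neutral), 1 cyano (CN, -1). Ligand charge sum = -1.
With Ag in oxidation state +1, the complex ion is [Ag...].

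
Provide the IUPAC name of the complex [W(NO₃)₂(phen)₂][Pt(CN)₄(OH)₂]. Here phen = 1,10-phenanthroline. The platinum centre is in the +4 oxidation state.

Pt is given as +4; the anion's ligand charges sum to -6, so the complex anion is 2−.
A 1:1 salt means the cation carries the equal and opposite charge, 2+.
Cation: ligand charges sum to -2; for the ion to be 2+, W = +4.

dinitratobis(1,10-phenanthroline)tungsten(IV) tetracyanodihydroxoplatinate(IV)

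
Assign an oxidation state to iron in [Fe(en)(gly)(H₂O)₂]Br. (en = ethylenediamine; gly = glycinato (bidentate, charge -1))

1 bromide outside the brackets (-1 each) → the complex ion is 1+.
Ligand charges: 1×en neutral; 1×gly = -1; 2×H2O neutral; sum -1.
Fe + (-1) = 1+ ⇒ Fe is +2.

+2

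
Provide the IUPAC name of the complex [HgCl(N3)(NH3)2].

There is no counter-ion, so the complex is neutral overall.
Ligand charges: 1×chloro (-1 each), 1×azido (-1 each), 2×ammine (neutral); total -2. So Hg + (-2) = 0, giving Hg = +2.
Ligands are named alphabetically: ammine before azido before chloro.

diammineazidochloromercury(II)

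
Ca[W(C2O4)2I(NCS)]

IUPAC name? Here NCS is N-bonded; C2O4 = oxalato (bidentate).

calcium iodoisothiocyanatodioxalatotungstate(IV)

The 1 calcium counter-ion carries a total charge of +2, so each complex ion is 2−.
Ligand charges: 1×isothiocyanato (-1 each), 1×iodo (-1 each), 2×oxalato (-2 each); total -6. So W + (-6) = 2−, giving W = +4.
Ligands are named alphabetically: iodo before isothiocyanato before oxalato.
The complex ion is anionic, so tungsten takes the -ate form tungstate(IV).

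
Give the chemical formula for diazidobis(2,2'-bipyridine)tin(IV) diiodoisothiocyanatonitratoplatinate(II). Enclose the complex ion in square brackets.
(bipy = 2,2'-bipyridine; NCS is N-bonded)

Cation [Sn…]: ligand charges -2, Sn(IV) ⇒ ion charge 2+.
Anion [Pt…]: ligand charges -4, Pt(II) ⇒ ion charge 2−.

[Sn(bipy)2(N3)2][PtI2(NCS)(NO3)]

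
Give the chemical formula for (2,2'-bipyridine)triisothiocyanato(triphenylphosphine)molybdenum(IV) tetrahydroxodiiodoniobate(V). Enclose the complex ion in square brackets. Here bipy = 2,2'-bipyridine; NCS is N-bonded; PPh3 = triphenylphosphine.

Cation [Mo…]: ligand charges -3, Mo(IV) ⇒ ion charge 1+.
Anion [Nb…]: ligand charges -6, Nb(V) ⇒ ion charge 1−.
One 1+ cation balances one 1− anion.

[Mo(bipy)(NCS)3(PPh3)][NbI2(OH)4]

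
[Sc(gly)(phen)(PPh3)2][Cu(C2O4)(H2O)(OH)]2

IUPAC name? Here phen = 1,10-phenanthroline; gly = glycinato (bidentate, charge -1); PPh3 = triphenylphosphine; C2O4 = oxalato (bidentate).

(glycinato)(1,10-phenanthroline)bis(triphenylphosphine)scandium(III) aquahydroxooxalatocuprate(II)

Scandium is always +3 in its complexes; the cation's ligand charges sum to -1, so the complex cation is 2+.
With 2 anions per cation, each anion must be 2/2 = 1−.
Anion: ligand charges sum to -3; for the ion to be 1−, Cu = +2.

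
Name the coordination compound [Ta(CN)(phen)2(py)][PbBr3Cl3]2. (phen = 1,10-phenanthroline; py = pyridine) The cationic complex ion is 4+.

cyanobis(1,10-phenanthroline)(pyridine)tantalum(V) tribromotrichloroplumbate(IV)

Both ions are complex: the cation is named first with the plain metal name, the anion second with the -ate form; each ion's ligands are alphabetised independently.
The complex cation is given as 4+; its ligand charges sum to -1, so Ta = +5.
With 2 anions per cation, each anion must be 4/2 = 2−.
Anion: ligand charges sum to -6; for the ion to be 2−, Pb = +4.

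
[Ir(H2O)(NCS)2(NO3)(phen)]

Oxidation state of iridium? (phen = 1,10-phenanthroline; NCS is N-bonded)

No counter-ion: the bracketed complex is neutral.
Ligand charges: 1×NO3 = -1; 1×H2O neutral; 1×phen neutral; 2×NCS = -2; sum -3.
Ir + (-3) = 0 ⇒ Ir is +3.

+3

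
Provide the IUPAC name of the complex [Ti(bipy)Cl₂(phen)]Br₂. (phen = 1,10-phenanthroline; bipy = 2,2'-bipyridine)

The 2 bromide counter-ions carry a total charge of -2, so each complex ion is 2+.
Ligand charges: 1×1,10-phenanthroline (neutral), 1×2,2'-bipyridine (neutral), 2×chloro (-1 each); total -2. So Ti + (-2) = 2+, giving Ti = +4.
Ligands are named alphabetically: bipyridine before chloro before phenanthroline.

(2,2'-bipyridine)dichloro(1,10-phenanthroline)titanium(IV) bromide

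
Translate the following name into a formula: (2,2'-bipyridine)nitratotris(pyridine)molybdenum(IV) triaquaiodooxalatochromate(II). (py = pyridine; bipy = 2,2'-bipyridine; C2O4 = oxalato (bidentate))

Cation [Mo…]: ligand charges -1, Mo(IV) ⇒ ion charge 3+.
Anion [Cr…]: ligand charges -3, Cr(II) ⇒ ion charge 1−.
One 3+ cation requires 3 of the 1− anion.

[Mo(bipy)(NO3)(py)3][Cr(C2O4)(H2O)3I]3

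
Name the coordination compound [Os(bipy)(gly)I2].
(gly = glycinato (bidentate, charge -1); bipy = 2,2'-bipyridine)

There is no counter-ion, so the complex is neutral overall.
Ligand charges: 2×iodo (-1 each), 1×glycinato (-1 each), 1×2,2'-bipyridine (neutral); total -3. So Os + (-3) = 0, giving Os = +3.
Ligands are named alphabetically: bipyridine before glycinato before iodo.

(2,2'-bipyridine)(glycinato)diiodoosmium(III)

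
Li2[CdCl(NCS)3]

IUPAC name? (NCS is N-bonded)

lithium chlorotriisothiocyanatocadmate(II)

The 2 lithium counter-ions carry a total charge of +2, so each complex ion is 2−.
Ligand charges: 3×isothiocyanato (-1 each), 1×chloro (-1 each); total -4. So Cd + (-4) = 2−, giving Cd = +2.
The complex ion is anionic, so cadmium takes the -ate form cadmate(II).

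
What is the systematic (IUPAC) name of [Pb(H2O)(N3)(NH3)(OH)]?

ammineaquaazidohydroxolead(II)

There is no counter-ion, so the complex is neutral overall.
Ligand charges: 1×ammine (neutral), 1×azido (-1 each), 1×hydroxo (-1 each), 1×aqua (neutral); total -2. So Pb + (-2) = 0, giving Pb = +2.
Ligands are named alphabetically: ammine before aqua before azido before hydroxo.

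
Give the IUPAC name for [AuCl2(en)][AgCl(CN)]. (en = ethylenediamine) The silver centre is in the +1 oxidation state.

Both ions are complex: the cation is named first with the plain metal name, the anion second with the -ate form; each ion's ligands are alphabetised independently.
Ag is given as +1; the anion's ligand charges sum to -2, so the complex anion is 1−.
A 1:1 salt means the cation carries the equal and opposite charge, 1+.
Cation: ligand charges sum to -2; for the ion to be 1+, Au = +3.

dichloro(ethylenediamine)gold(III) chlorocyanoargentate(I)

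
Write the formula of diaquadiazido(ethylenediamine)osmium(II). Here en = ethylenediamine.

[Os(en)(H2O)2(N3)2]

Ligands: 2 azido (N3, -1), 1 ethylenediamine (en, neutral), 2 aqua (H2O, neutral). Ligand charge sum = -2.
With Os in oxidation state +2, the complex ion is [Os...].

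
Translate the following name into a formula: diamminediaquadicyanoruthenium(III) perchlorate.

Ligands: 2 cyano (CN, -1), 2 aqua (H2O, neutral), 2 ammine (NH3, neutral). Ligand charge sum = -2.
With Ru in oxidation state +3, the complex ion is [Ru...]^1+.
Charge balance with perchlorate (-1) requires 1 complex ion per 1 perchlorate.

[Ru(CN)2(H2O)2(NH3)2]ClO4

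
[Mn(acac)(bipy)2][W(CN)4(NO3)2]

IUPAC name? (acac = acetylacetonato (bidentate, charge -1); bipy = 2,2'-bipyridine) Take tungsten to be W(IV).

W is given as +4; the anion's ligand charges sum to -6, so the complex anion is 2−.
A 1:1 salt means the cation carries the equal and opposite charge, 2+.
Cation: ligand charges sum to -1; for the ion to be 2+, Mn = +3.

(acetylacetonato)bis(2,2'-bipyridine)manganese(III) tetracyanodinitratotungstate(IV)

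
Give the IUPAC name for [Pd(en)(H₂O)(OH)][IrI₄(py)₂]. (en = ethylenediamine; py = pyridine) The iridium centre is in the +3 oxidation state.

Both ions are complex: the cation is named first with the plain metal name, the anion second with the -ate form; each ion's ligands are alphabetised independently.
Ir is given as +3; the anion's ligand charges sum to -4, so the complex anion is 1−.
A 1:1 salt means the cation carries the equal and opposite charge, 1+.
Cation: ligand charges sum to -1; for the ion to be 1+, Pd = +2.

aqua(ethylenediamine)hydroxopalladium(II) tetraiodobis(pyridine)iridate(III)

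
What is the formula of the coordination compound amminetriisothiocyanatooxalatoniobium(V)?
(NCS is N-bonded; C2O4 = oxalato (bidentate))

Ligands: 1 ammine (NH3, neutral), 3 isothiocyanato (NCS, -1), 1 oxalato (C2O4, -2). Ligand charge sum = -5.
With Nb in oxidation state +5, the complex ion is [Nb...].

[Nb(C2O4)(NCS)3(NH3)]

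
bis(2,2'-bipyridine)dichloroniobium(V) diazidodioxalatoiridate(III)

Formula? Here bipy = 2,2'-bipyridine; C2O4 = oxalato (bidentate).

Cation [Nb…]: ligand charges -2, Nb(V) ⇒ ion charge 3+.
Anion [Ir…]: ligand charges -6, Ir(III) ⇒ ion charge 3−.

[Nb(bipy)2Cl2][Ir(C2O4)2(N3)2]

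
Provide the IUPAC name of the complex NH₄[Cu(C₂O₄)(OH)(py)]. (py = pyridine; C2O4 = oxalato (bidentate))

ammonium hydroxooxalato(pyridine)cuprate(II)

The 1 ammonium counter-ion carries a total charge of +1, so each complex ion is 1−.
Ligand charges: 1×hydroxo (-1 each), 1×pyridine (neutral), 1×oxalato (-2 each); total -3. So Cu + (-3) = 1−, giving Cu = +2.
The complex ion is anionic, so copper takes the -ate form cuprate(II).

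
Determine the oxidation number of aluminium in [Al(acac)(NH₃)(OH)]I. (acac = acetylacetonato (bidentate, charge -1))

+3

1 iodide outside the brackets (-1 each) → the complex ion is 1+.
Ligand charges: 1×acac = -1; 1×OH = -1; 1×NH3 neutral; sum -2.
Al + (-2) = 1+ ⇒ Al is +3.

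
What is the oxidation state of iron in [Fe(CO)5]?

0

No counter-ion: the bracketed complex is neutral.
Ligand charges: 5×CO neutral; sum 0.
Fe + (0) = 0 ⇒ Fe is 0.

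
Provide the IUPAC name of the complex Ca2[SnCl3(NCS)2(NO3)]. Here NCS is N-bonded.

The 2 calcium counter-ions carry a total charge of +4, so each complex ion is 4−.
Ligand charges: 2×isothiocyanato (-1 each), 3×chloro (-1 each), 1×nitrato (-1 each); total -6. So Sn + (-6) = 4−, giving Sn = +2.
Ligands are named alphabetically: chloro before isothiocyanato before nitrato.
The complex ion is anionic, so tin takes the -ate form stannate(II).

calcium trichlorodiisothiocyanatonitratostannate(II)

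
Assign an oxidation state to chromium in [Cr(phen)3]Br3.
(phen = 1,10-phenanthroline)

3 bromide outside the brackets (-1 each) → the complex ion is 3+.
Ligand charges: 3×phen neutral; sum 0.
Cr + (0) = 3+ ⇒ Cr is +3.

+3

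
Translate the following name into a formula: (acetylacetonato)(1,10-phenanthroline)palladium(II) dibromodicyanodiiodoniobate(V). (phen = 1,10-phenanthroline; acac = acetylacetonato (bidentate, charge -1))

[Pd(acac)(phen)][NbBr2(CN)2I2]

Cation [Pd…]: ligand charges -1, Pd(II) ⇒ ion charge 1+.
Anion [Nb…]: ligand charges -6, Nb(V) ⇒ ion charge 1−.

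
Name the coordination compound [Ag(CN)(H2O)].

There is no counter-ion, so the complex is neutral overall.
Ligand charges: 1×aqua (neutral), 1×cyano (-1 each); total -1. So Ag + (-1) = 0, giving Ag = +1.
Ligands are named alphabetically: aqua before cyano.

aquacyanosilver(I)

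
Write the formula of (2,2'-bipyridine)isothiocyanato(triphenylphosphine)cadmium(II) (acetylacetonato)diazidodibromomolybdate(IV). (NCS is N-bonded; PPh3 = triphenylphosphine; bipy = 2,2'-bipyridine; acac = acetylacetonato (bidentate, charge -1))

Cation [Cd…]: ligand charges -1, Cd(II) ⇒ ion charge 1+.
Anion [Mo…]: ligand charges -5, Mo(IV) ⇒ ion charge 1−.
One 1+ cation balances one 1− anion.

[Cd(bipy)(NCS)(PPh3)][Mo(acac)Br2(N3)2]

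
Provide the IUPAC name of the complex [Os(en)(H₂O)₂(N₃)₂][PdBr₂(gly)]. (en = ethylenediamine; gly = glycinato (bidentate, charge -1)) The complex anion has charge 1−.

Both ions are complex: the cation is named first with the plain metal name, the anion second with the -ate form; each ion's ligands are alphabetised independently.
The complex anion is given as 1−; its ligand charges sum to -3, so Pd = +2.
A 1:1 salt means the cation carries the equal and opposite charge, 1+.
Cation: ligand charges sum to -2; for the ion to be 1+, Os = +3.

diaquadiazido(ethylenediamine)osmium(III) dibromo(glycinato)palladate(II)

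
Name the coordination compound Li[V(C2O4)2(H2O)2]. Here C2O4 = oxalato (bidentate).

lithium diaquadioxalatovanadate(III)

The 1 lithium counter-ion carries a total charge of +1, so each complex ion is 1−.
Ligand charges: 2×oxalato (-2 each), 2×aqua (neutral); total -4. So V + (-4) = 1−, giving V = +3.
The complex ion is anionic, so vanadium takes the -ate form vanadate(III).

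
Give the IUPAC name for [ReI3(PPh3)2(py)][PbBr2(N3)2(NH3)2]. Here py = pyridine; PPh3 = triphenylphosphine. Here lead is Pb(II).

Both ions are complex: the cation is named first with the plain metal name, the anion second with the -ate form; each ion's ligands are alphabetised independently.
Pb is given as +2; the anion's ligand charges sum to -4, so the complex anion is 2−.
A 1:1 salt means the cation carries the equal and opposite charge, 2+.
Cation: ligand charges sum to -3; for the ion to be 2+, Re = +5.

triiodo(pyridine)bis(triphenylphosphine)rhenium(V) diamminediazidodibromoplumbate(II)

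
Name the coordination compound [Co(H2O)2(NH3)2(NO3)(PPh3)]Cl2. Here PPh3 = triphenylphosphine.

diamminediaquanitrato(triphenylphosphine)cobalt(III) chloride

The 2 chloride counter-ions carry a total charge of -2, so each complex ion is 2+.
Ligand charges: 1×nitrato (-1 each), 1×triphenylphosphine (neutral), 2×aqua (neutral), 2×ammine (neutral); total -1. So Co + (-1) = 2+, giving Co = +3.
Ligands are named alphabetically: ammine before aqua before nitrato before triphenylphosphine.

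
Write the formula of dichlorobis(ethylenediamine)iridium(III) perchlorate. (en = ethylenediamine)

[IrCl2(en)2]ClO4

Ligands: 2 chloro (Cl, -1), 2 ethylenediamine (en, neutral). Ligand charge sum = -2.
Charge balance with perchlorate (-1) requires 1 complex ion per 1 perchlorate.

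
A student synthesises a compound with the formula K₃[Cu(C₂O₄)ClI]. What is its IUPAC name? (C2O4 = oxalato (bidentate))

The 3 potassium counter-ions carry a total charge of +3, so each complex ion is 3−.
Ligand charges: 1×chloro (-1 each), 1×iodo (-1 each), 1×oxalato (-2 each); total -4. So Cu + (-4) = 3−, giving Cu = +1.
Ligands are named alphabetically: chloro before iodo before oxalato.
The complex ion is anionic, so copper takes the -ate form cuprate(I).

potassium chloroiodooxalatocuprate(I)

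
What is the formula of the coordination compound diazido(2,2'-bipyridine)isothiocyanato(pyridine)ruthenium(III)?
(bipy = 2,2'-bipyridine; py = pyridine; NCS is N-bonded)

[Ru(bipy)(N3)2(NCS)(py)]

Ligands: 2 azido (N3, -1), 1 2,2'-bipyridine (bipy, neutral), 1 pyridine (py, neutral), 1 isothiocyanato (NCS, -1). Ligand charge sum = -3.
With Ru in oxidation state +3, the complex ion is [Ru...].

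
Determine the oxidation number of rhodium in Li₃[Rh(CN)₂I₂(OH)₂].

3 lithium outside the brackets (+1 each) → the complex ion is 3−.
Ligand charges: 2×I = -2; 2×CN = -2; 2×OH = -2; sum -6.
Rh + (-6) = 3− ⇒ Rh is +3.

+3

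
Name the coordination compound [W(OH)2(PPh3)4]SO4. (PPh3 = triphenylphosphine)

dihydroxotetrakis(triphenylphosphine)tungsten(IV) sulfate

The 1 sulfate counter-ion carries a total charge of -2, so each complex ion is 2+.
Ligand charges: 2×hydroxo (-1 each), 4×triphenylphosphine (neutral); total -2. So W + (-2) = 2+, giving W = +4.
Ligands are named alphabetically: hydroxo before triphenylphosphine.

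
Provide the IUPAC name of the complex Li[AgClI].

lithium chloroiodoargentate(I)

The 1 lithium counter-ion carries a total charge of +1, so each complex ion is 1−.
Ligand charges: 1×iodo (-1 each), 1×chloro (-1 each); total -2. So Ag + (-2) = 1−, giving Ag = +1.
The complex ion is anionic, so silver takes the -ate form argentate(I).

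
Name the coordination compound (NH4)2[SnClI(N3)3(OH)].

The 2 ammonium counter-ions carry a total charge of +2, so each complex ion is 2−.
Ligand charges: 1×chloro (-1 each), 3×azido (-1 each), 1×iodo (-1 each), 1×hydroxo (-1 each); total -6. So Sn + (-6) = 2−, giving Sn = +4.
Ligands are named alphabetically: azido before chloro before hydroxo before iodo.
The complex ion is anionic, so tin takes the -ate form stannate(IV).

ammonium triazidochlorohydroxoiodostannate(IV)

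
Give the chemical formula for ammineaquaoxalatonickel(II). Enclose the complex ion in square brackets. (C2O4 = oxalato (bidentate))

[Ni(C2O4)(H2O)(NH3)]

Ligands: 1 ammine (NH3, neutral), 1 aqua (H2O, neutral), 1 oxalato (C2O4, -2). Ligand charge sum = -2.
With Ni in oxidation state +2, the complex ion is [Ni...].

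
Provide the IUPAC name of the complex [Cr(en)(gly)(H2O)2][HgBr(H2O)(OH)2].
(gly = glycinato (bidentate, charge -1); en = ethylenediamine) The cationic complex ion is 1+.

diaqua(ethylenediamine)(glycinato)chromium(II) aquabromodihydroxomercurate(II)

Both ions are complex: the cation is named first with the plain metal name, the anion second with the -ate form; each ion's ligands are alphabetised independently.
The complex cation is given as 1+; its ligand charges sum to -1, so Cr = +2.
A 1:1 salt means the anion carries the equal and opposite charge, 1−.
Anion: ligand charges sum to -3; for the ion to be 1−, Hg = +2.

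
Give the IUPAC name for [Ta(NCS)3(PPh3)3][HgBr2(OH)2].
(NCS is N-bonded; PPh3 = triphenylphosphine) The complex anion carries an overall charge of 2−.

Both ions are complex: the cation is named first with the plain metal name, the anion second with the -ate form; each ion's ligands are alphabetised independently.
The complex anion is given as 2−; its ligand charges sum to -4, so Hg = +2.
A 1:1 salt means the cation carries the equal and opposite charge, 2+.
Cation: ligand charges sum to -3; for the ion to be 2+, Ta = +5.

triisothiocyanatotris(triphenylphosphine)tantalum(V) dibromodihydroxomercurate(II)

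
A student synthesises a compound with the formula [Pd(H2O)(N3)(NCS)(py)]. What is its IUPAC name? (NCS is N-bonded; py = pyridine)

There is no counter-ion, so the complex is neutral overall.
Ligand charges: 1×isothiocyanato (-1 each), 1×aqua (neutral), 1×pyridine (neutral), 1×azido (-1 each); total -2. So Pd + (-2) = 0, giving Pd = +2.
Ligands are named alphabetically: aqua before azido before isothiocyanato before pyridine.

aquaazidoisothiocyanato(pyridine)palladium(II)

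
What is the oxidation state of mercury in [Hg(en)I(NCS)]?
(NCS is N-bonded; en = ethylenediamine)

+2

No counter-ion: the bracketed complex is neutral.
Ligand charges: 1×I = -1; 1×NCS = -1; 1×en neutral; sum -2.
Hg + (-2) = 0 ⇒ Hg is +2.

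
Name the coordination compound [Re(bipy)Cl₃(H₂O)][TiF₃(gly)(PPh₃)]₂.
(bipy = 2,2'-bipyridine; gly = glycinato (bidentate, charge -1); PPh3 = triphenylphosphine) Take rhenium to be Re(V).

Re is given as +5; the cation's ligand charges sum to -3, so the complex cation is 2+.
With 2 anions per cation, each anion must be 2/2 = 1−.
Anion: ligand charges sum to -4; for the ion to be 1−, Ti = +3.

aqua(2,2'-bipyridine)trichlororhenium(V) trifluoro(glycinato)(triphenylphosphine)titanate(III)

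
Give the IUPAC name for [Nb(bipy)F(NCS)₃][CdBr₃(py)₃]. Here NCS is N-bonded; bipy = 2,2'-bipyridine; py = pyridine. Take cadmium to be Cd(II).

Both ions are complex: the cation is named first with the plain metal name, the anion second with the -ate form; each ion's ligands are alphabetised independently.
Cd is given as +2; the anion's ligand charges sum to -3, so the complex anion is 1−.
A 1:1 salt means the cation carries the equal and opposite charge, 1+.
Cation: ligand charges sum to -4; for the ion to be 1+, Nb = +5.

(2,2'-bipyridine)fluorotriisothiocyanatoniobium(V) tribromotris(pyridine)cadmate(II)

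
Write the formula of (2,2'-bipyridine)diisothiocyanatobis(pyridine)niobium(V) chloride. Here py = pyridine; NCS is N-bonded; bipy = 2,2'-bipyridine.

[Nb(bipy)(NCS)2(py)2]Cl3

Ligands: 2 pyridine (py, neutral), 2 isothiocyanato (NCS, -1), 1 2,2'-bipyridine (bipy, neutral). Ligand charge sum = -2.
Charge balance with chloride (-1) requires 1 complex ion per 3 chloride.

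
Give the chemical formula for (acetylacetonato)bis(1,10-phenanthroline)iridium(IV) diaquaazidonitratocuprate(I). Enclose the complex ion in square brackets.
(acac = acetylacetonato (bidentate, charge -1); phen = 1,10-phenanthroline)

[Ir(acac)(phen)2][Cu(H2O)2(N3)(NO3)]3

Cation [Ir…]: ligand charges -1, Ir(IV) ⇒ ion charge 3+.
Anion [Cu…]: ligand charges -2, Cu(I) ⇒ ion charge 1−.
One 3+ cation requires 3 of the 1− anion.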